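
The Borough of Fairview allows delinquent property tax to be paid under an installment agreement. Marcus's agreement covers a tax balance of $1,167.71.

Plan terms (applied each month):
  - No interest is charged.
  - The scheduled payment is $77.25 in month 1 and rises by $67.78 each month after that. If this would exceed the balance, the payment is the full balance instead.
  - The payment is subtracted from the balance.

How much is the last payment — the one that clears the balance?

Month 1: opening $1,167.71; payment $77.25; balance $1,090.46
Month 2: opening $1,090.46; payment $145.03; balance $945.43
Month 3: opening $945.43; payment $212.81; balance $732.62
Month 4: opening $732.62; payment $280.59; balance $452.03
Month 5: opening $452.03; payment $348.37; balance $103.66
Month 6: opening $103.66; payment $103.66; balance $0.00

$103.66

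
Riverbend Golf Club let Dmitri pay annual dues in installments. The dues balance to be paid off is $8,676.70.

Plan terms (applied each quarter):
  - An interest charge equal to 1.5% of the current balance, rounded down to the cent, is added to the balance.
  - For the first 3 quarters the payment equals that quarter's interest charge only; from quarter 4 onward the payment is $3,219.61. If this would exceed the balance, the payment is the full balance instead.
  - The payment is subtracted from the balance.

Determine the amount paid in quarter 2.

$130.15

# | Opening | Interest | Payment | End bal
1 | $8,676.70 | $130.15 | $130.15 | $8,676.70
2 | $8,676.70 | $130.15 | $130.15 | $8,676.70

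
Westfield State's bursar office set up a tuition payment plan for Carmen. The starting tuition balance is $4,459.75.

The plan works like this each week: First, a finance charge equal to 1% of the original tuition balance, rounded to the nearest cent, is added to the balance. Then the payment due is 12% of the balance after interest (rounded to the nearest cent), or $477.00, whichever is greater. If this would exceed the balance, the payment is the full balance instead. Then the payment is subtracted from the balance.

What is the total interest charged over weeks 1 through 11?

$490.60

Week 1: $4,459.75 +$44.60 interest = $4,504.35; pay $540.52 → $3,963.83
Week 2: $3,963.83 +$44.60 interest = $4,008.43; pay $481.01 → $3,527.42
Week 3: $3,527.42 +$44.60 interest = $3,572.02; pay $477.00 → $3,095.02
Week 4: $3,095.02 +$44.60 interest = $3,139.62; pay $477.00 → $2,662.62
Week 5: $2,662.62 +$44.60 interest = $2,707.22; pay $477.00 → $2,230.22
Week 6: $2,230.22 +$44.60 interest = $2,274.82; pay $477.00 → $1,797.82
Week 7: $1,797.82 +$44.60 interest = $1,842.42; pay $477.00 → $1,365.42
Week 8: $1,365.42 +$44.60 interest = $1,410.02; pay $477.00 → $933.02
Week 9: $933.02 +$44.60 interest = $977.62; pay $477.00 → $500.62
Week 10: $500.62 +$44.60 interest = $545.22; pay $477.00 → $68.22
Week 11: $68.22 +$44.60 interest = $112.82; pay $112.82 → $0.00
Total interest: $44.60 + $44.60 + $44.60 + $44.60 + $44.60 + $44.60 + $44.60 + $44.60 + $44.60 + $44.60 + $44.60 = $490.60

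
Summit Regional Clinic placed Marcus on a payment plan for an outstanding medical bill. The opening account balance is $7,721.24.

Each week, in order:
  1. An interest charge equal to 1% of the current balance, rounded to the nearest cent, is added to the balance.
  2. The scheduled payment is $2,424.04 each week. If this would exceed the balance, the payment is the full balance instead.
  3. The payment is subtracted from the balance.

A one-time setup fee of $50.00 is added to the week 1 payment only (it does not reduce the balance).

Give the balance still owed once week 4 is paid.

Week 1: $7,721.24 +$77.21 interest = $7,798.45; pay $2,424.04 (+ $50.00 fee) → $5,374.41
Week 2: $5,374.41 +$53.74 interest = $5,428.15; pay $2,424.04 → $3,004.11
Week 3: $3,004.11 +$30.04 interest = $3,034.15; pay $2,424.04 → $610.11
Week 4: $610.11 +$6.10 interest = $616.21; pay $616.21 → $0.00

$0.00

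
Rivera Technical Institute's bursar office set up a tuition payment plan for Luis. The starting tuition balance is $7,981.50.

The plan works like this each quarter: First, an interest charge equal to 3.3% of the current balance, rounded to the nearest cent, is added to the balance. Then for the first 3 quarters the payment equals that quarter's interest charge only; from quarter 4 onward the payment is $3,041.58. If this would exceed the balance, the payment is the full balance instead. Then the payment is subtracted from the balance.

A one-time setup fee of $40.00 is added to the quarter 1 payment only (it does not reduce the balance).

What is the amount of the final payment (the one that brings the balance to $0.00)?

Quarter 1: opening $7,981.50; interest $263.39 → $8,244.89; payment $263.39 (+ $40.00 fee); balance $7,981.50
Quarter 2: opening $7,981.50; interest $263.39 → $8,244.89; payment $263.39; balance $7,981.50
Quarter 3: opening $7,981.50; interest $263.39 → $8,244.89; payment $263.39; balance $7,981.50
Quarter 4: opening $7,981.50; interest $263.39 → $8,244.89; payment $3,041.58; balance $5,203.31
Quarter 5: opening $5,203.31; interest $171.71 → $5,375.02; payment $3,041.58; balance $2,333.44
Quarter 6: opening $2,333.44; interest $77.00 → $2,410.44; payment $2,410.44; balance $0.00

$2,410.44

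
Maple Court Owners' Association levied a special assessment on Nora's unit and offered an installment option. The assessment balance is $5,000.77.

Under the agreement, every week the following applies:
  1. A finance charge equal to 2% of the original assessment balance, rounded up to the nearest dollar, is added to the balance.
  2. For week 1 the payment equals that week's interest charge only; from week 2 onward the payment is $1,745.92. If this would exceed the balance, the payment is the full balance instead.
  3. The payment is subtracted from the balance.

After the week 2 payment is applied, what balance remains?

$3,355.85

Week 1: opening $5,000.77; interest $101.00 → $5,101.77; payment $101.00; balance $5,000.77
Week 2: opening $5,000.77; interest $101.00 → $5,101.77; payment $1,745.92; balance $3,355.85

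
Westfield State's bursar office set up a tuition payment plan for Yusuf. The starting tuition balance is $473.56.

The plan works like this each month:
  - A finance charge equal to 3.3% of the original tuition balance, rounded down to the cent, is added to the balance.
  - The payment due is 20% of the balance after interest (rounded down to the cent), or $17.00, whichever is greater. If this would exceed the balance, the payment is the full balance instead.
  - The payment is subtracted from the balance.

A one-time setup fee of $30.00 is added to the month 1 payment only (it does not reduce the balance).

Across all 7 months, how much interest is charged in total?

$109.34

Month 1: opening $473.56; interest $15.62 → $489.18; payment $97.83 (+ $30.00 fee); balance $391.35
Month 2: opening $391.35; interest $15.62 → $406.97; payment $81.39; balance $325.58
Month 3: opening $325.58; interest $15.62 → $341.20; payment $68.24; balance $272.96
Month 4: opening $272.96; interest $15.62 → $288.58; payment $57.71; balance $230.87
Month 5: opening $230.87; interest $15.62 → $246.49; payment $49.29; balance $197.20
Month 6: opening $197.20; interest $15.62 → $212.82; payment $42.56; balance $170.26
Month 7: opening $170.26; interest $15.62 → $185.88; payment $37.17; balance $148.71
Total interest: $15.62 + $15.62 + $15.62 + $15.62 + $15.62 + $15.62 + $15.62 = $109.34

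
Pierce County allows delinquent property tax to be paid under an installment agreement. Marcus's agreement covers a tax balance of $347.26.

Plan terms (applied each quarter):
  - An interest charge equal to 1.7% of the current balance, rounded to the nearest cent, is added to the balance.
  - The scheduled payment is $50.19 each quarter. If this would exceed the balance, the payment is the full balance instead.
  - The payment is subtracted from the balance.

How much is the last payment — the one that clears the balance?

$21.34

Quarter 1: $347.26 +$5.90 interest = $353.16; pay $50.19 → $302.97
Quarter 2: $302.97 +$5.15 interest = $308.12; pay $50.19 → $257.93
Quarter 3: $257.93 +$4.38 interest = $262.31; pay $50.19 → $212.12
Quarter 4: $212.12 +$3.61 interest = $215.73; pay $50.19 → $165.54
Quarter 5: $165.54 +$2.81 interest = $168.35; pay $50.19 → $118.16
Quarter 6: $118.16 +$2.01 interest = $120.17; pay $50.19 → $69.98
Quarter 7: $69.98 +$1.19 interest = $71.17; pay $50.19 → $20.98
Quarter 8: $20.98 +$0.36 interest = $21.34; pay $21.34 → $0.00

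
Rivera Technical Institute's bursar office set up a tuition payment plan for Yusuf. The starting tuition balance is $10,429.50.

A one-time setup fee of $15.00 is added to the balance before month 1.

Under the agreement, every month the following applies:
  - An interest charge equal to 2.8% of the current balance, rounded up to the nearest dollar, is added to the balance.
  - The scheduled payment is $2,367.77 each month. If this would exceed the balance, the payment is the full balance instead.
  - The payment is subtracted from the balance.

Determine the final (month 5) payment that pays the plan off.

$1,841.42

Month 1: $10,444.50 +$293.00 interest = $10,737.50; pay $2,367.77 → $8,369.73
Month 2: $8,369.73 +$235.00 interest = $8,604.73; pay $2,367.77 → $6,236.96
Month 3: $6,236.96 +$175.00 interest = $6,411.96; pay $2,367.77 → $4,044.19
Month 4: $4,044.19 +$114.00 interest = $4,158.19; pay $2,367.77 → $1,790.42
Month 5: $1,790.42 +$51.00 interest = $1,841.42; pay $1,841.42 → $0.00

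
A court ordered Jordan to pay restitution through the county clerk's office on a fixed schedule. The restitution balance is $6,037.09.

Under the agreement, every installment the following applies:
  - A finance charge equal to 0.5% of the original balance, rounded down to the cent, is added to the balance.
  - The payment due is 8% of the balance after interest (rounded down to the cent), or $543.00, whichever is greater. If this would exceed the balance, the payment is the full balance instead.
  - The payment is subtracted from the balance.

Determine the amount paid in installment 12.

# | Opening | Interest | Payment | End bal
1 | $6,037.09 | $30.18 | $543.00 | $5,524.27
2 | $5,524.27 | $30.18 | $543.00 | $5,011.45
3 | $5,011.45 | $30.18 | $543.00 | $4,498.63
4 | $4,498.63 | $30.18 | $543.00 | $3,985.81
5 | $3,985.81 | $30.18 | $543.00 | $3,472.99
6 | $3,472.99 | $30.18 | $543.00 | $2,960.17
7 | $2,960.17 | $30.18 | $543.00 | $2,447.35
8 | $2,447.35 | $30.18 | $543.00 | $1,934.53
9 | $1,934.53 | $30.18 | $543.00 | $1,421.71
10 | $1,421.71 | $30.18 | $543.00 | $908.89
11 | $908.89 | $30.18 | $543.00 | $396.07
12 | $396.07 | $30.18 | $426.25 | $0.00

$426.25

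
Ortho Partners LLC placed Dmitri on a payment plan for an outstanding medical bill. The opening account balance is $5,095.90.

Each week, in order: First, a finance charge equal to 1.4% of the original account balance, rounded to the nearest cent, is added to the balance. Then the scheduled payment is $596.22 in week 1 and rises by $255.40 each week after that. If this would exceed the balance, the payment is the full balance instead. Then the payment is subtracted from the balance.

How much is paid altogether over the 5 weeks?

$5,452.60

# | Opening | Interest | Payment | End bal
1 | $5,095.90 | $71.34 | $596.22 | $4,571.02
2 | $4,571.02 | $71.34 | $851.62 | $3,790.74
3 | $3,790.74 | $71.34 | $1,107.02 | $2,755.06
4 | $2,755.06 | $71.34 | $1,362.42 | $1,463.98
5 | $1,463.98 | $71.34 | $1,535.32 | $0.00
Total paid: $5,452.60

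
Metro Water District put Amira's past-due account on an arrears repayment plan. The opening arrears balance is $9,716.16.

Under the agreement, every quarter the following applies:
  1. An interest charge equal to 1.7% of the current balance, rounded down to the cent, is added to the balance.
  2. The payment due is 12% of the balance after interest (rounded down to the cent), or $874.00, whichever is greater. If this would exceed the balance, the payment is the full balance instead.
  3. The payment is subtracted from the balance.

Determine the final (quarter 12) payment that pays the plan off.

$557.08

# | Opening | Interest | Payment | End bal
1 | $9,716.16 | $165.17 | $1,185.75 | $8,695.58
2 | $8,695.58 | $147.82 | $1,061.20 | $7,782.20
3 | $7,782.20 | $132.29 | $949.73 | $6,964.76
4 | $6,964.76 | $118.40 | $874.00 | $6,209.16
5 | $6,209.16 | $105.55 | $874.00 | $5,440.71
6 | $5,440.71 | $92.49 | $874.00 | $4,659.20
7 | $4,659.20 | $79.20 | $874.00 | $3,864.40
8 | $3,864.40 | $65.69 | $874.00 | $3,056.09
9 | $3,056.09 | $51.95 | $874.00 | $2,234.04
10 | $2,234.04 | $37.97 | $874.00 | $1,398.01
11 | $1,398.01 | $23.76 | $874.00 | $547.77
12 | $547.77 | $9.31 | $557.08 | $0.00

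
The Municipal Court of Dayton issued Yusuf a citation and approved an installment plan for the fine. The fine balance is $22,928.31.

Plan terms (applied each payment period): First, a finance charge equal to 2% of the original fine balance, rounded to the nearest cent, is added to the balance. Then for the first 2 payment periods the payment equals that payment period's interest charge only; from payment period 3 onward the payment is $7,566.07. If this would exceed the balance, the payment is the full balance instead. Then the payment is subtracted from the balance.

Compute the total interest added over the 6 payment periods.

Payment period 1: $22,928.31 +$458.57 interest = $23,386.88; pay $458.57 → $22,928.31
Payment period 2: $22,928.31 +$458.57 interest = $23,386.88; pay $458.57 → $22,928.31
Payment period 3: $22,928.31 +$458.57 interest = $23,386.88; pay $7,566.07 → $15,820.81
Payment period 4: $15,820.81 +$458.57 interest = $16,279.38; pay $7,566.07 → $8,713.31
Payment period 5: $8,713.31 +$458.57 interest = $9,171.88; pay $7,566.07 → $1,605.81
Payment period 6: $1,605.81 +$458.57 interest = $2,064.38; pay $2,064.38 → $0.00
Total interest: $458.57 + $458.57 + $458.57 + $458.57 + $458.57 + $458.57 = $2,751.42

$2,751.42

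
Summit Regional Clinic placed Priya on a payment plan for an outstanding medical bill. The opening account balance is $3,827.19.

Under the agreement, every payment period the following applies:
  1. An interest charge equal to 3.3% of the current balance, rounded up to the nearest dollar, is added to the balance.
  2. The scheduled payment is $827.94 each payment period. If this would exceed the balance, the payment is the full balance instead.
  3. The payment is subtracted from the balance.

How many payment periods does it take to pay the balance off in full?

Payment period 1: opening $3,827.19; interest $127.00 → $3,954.19; payment $827.94; balance $3,126.25
Payment period 2: opening $3,126.25; interest $104.00 → $3,230.25; payment $827.94; balance $2,402.31
Payment period 3: opening $2,402.31; interest $80.00 → $2,482.31; payment $827.94; balance $1,654.37
Payment period 4: opening $1,654.37; interest $55.00 → $1,709.37; payment $827.94; balance $881.43
Payment period 5: opening $881.43; interest $30.00 → $911.43; payment $827.94; balance $83.49
Payment period 6: opening $83.49; interest $3.00 → $86.49; payment $86.49; balance $0.00
Balance reaches $0.00 in payment period 6.

6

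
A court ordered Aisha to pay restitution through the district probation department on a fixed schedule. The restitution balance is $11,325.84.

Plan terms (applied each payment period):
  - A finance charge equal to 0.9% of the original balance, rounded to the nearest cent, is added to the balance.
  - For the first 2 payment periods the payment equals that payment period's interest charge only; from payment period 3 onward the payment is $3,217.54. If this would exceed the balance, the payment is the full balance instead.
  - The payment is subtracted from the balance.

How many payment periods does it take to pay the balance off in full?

Payment period 1: opening $11,325.84; interest $101.93 → $11,427.77; payment $101.93; balance $11,325.84
Payment period 2: opening $11,325.84; interest $101.93 → $11,427.77; payment $101.93; balance $11,325.84
Payment period 3: opening $11,325.84; interest $101.93 → $11,427.77; payment $3,217.54; balance $8,210.23
Payment period 4: opening $8,210.23; interest $101.93 → $8,312.16; payment $3,217.54; balance $5,094.62
Payment period 5: opening $5,094.62; interest $101.93 → $5,196.55; payment $3,217.54; balance $1,979.01
Payment period 6: opening $1,979.01; interest $101.93 → $2,080.94; payment $2,080.94; balance $0.00
Balance reaches $0.00 in payment period 6.

6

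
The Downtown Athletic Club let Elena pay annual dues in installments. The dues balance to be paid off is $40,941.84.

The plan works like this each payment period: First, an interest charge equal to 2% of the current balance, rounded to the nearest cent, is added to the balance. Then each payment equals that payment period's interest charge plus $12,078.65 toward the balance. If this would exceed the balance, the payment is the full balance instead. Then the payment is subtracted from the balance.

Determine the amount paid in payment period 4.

$4,800.01

# | Opening | Interest | Payment | End bal
1 | $40,941.84 | $818.84 | $12,897.49 | $28,863.19
2 | $28,863.19 | $577.26 | $12,655.91 | $16,784.54
3 | $16,784.54 | $335.69 | $12,414.34 | $4,705.89
4 | $4,705.89 | $94.12 | $4,800.01 | $0.00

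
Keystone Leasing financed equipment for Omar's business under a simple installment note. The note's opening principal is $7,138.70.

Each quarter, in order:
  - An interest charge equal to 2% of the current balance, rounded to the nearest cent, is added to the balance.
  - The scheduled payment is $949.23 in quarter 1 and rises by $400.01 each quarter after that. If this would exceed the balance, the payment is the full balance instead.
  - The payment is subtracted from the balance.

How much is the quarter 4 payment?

Quarter 1: opening $7,138.70; interest $142.77 → $7,281.47; payment $949.23; balance $6,332.24
Quarter 2: opening $6,332.24; interest $126.64 → $6,458.88; payment $1,349.24; balance $5,109.64
Quarter 3: opening $5,109.64; interest $102.19 → $5,211.83; payment $1,749.25; balance $3,462.58
Quarter 4: opening $3,462.58; interest $69.25 → $3,531.83; payment $2,149.26; balance $1,382.57

$2,149.26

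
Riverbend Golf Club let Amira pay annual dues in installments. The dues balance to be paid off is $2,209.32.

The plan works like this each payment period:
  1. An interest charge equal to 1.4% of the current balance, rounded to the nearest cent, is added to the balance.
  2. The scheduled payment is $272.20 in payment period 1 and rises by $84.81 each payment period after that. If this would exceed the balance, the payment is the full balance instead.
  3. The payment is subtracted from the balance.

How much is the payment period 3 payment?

$441.82

Payment period 1: opening $2,209.32; interest $30.93 → $2,240.25; payment $272.20; balance $1,968.05
Payment period 2: opening $1,968.05; interest $27.55 → $1,995.60; payment $357.01; balance $1,638.59
Payment period 3: opening $1,638.59; interest $22.94 → $1,661.53; payment $441.82; balance $1,219.71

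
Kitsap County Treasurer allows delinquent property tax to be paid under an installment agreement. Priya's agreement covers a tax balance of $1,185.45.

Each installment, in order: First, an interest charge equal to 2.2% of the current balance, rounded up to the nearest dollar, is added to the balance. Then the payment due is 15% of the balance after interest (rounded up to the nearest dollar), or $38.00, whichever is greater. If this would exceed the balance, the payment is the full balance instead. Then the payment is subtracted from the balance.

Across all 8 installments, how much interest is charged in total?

# | Opening | Interest | Payment | End bal
1 | $1,185.45 | $27.00 | $182.00 | $1,030.45
2 | $1,030.45 | $23.00 | $159.00 | $894.45
3 | $894.45 | $20.00 | $138.00 | $776.45
4 | $776.45 | $18.00 | $120.00 | $674.45
5 | $674.45 | $15.00 | $104.00 | $585.45
6 | $585.45 | $13.00 | $90.00 | $508.45
7 | $508.45 | $12.00 | $79.00 | $441.45
8 | $441.45 | $10.00 | $68.00 | $383.45
Total interest: $27.00 + $23.00 + $20.00 + $18.00 + $15.00 + $13.00 + $12.00 + $10.00 = $138.00

$138.00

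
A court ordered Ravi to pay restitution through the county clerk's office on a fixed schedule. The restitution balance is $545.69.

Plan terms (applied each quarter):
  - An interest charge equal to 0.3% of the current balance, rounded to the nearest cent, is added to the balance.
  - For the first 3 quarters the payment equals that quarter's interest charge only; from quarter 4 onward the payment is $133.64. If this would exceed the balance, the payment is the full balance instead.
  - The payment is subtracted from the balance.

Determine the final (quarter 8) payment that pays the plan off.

# | Opening | Interest | Payment | End bal
1 | $545.69 | $1.64 | $1.64 | $545.69
2 | $545.69 | $1.64 | $1.64 | $545.69
3 | $545.69 | $1.64 | $1.64 | $545.69
4 | $545.69 | $1.64 | $133.64 | $413.69
5 | $413.69 | $1.24 | $133.64 | $281.29
6 | $281.29 | $0.84 | $133.64 | $148.49
7 | $148.49 | $0.45 | $133.64 | $15.30
8 | $15.30 | $0.05 | $15.35 | $0.00

$15.35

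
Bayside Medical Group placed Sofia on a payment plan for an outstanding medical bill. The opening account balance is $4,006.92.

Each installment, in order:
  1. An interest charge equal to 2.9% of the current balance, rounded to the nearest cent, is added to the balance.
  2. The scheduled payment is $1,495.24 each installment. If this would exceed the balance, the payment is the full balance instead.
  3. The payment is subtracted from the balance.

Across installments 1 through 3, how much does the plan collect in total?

$4,234.39

Installment 1: $4,006.92 +$116.20 interest = $4,123.12; pay $1,495.24 → $2,627.88
Installment 2: $2,627.88 +$76.21 interest = $2,704.09; pay $1,495.24 → $1,208.85
Installment 3: $1,208.85 +$35.06 interest = $1,243.91; pay $1,243.91 → $0.00
Total paid: $4,234.39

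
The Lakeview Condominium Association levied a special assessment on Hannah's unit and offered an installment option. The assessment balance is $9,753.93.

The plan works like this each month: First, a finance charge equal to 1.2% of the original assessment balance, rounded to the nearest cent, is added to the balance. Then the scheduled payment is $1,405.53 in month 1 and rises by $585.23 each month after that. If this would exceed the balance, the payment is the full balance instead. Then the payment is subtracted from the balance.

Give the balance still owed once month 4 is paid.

Month 1: opening $9,753.93; interest $117.05 → $9,870.98; payment $1,405.53; balance $8,465.45
Month 2: opening $8,465.45; interest $117.05 → $8,582.50; payment $1,990.76; balance $6,591.74
Month 3: opening $6,591.74; interest $117.05 → $6,708.79; payment $2,575.99; balance $4,132.80
Month 4: opening $4,132.80; interest $117.05 → $4,249.85; payment $3,161.22; balance $1,088.63

$1,088.63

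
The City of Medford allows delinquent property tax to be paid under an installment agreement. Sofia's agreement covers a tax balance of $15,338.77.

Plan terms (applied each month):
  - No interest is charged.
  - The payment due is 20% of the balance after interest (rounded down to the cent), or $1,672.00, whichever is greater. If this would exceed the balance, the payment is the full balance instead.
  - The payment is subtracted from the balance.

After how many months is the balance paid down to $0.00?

# | Opening | Payment | End bal
1 | $15,338.77 | $3,067.75 | $12,271.02
2 | $12,271.02 | $2,454.20 | $9,816.82
3 | $9,816.82 | $1,963.36 | $7,853.46
4 | $7,853.46 | $1,672.00 | $6,181.46
5 | $6,181.46 | $1,672.00 | $4,509.46
6 | $4,509.46 | $1,672.00 | $2,837.46
7 | $2,837.46 | $1,672.00 | $1,165.46
8 | $1,165.46 | $1,165.46 | $0.00
Balance reaches $0.00 in month 8.

8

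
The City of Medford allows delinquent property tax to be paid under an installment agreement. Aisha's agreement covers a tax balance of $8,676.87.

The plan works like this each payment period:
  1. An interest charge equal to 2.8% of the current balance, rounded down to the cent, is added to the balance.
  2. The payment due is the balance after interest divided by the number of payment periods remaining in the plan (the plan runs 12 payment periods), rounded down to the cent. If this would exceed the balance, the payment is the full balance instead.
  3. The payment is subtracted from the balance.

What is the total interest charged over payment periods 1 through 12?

Payment period 1: opening $8,676.87; interest $242.95 → $8,919.82; payment $743.31; balance $8,176.51
Payment period 2: opening $8,176.51; interest $228.94 → $8,405.45; payment $764.13; balance $7,641.32
Payment period 3: opening $7,641.32; interest $213.95 → $7,855.27; payment $785.52; balance $7,069.75
Payment period 4: opening $7,069.75; interest $197.95 → $7,267.70; payment $807.52; balance $6,460.18
Payment period 5: opening $6,460.18; interest $180.88 → $6,641.06; payment $830.13; balance $5,810.93
Payment period 6: opening $5,810.93; interest $162.70 → $5,973.63; payment $853.37; balance $5,120.26
Payment period 7: opening $5,120.26; interest $143.36 → $5,263.62; payment $877.27; balance $4,386.35
Payment period 8: opening $4,386.35; interest $122.81 → $4,509.16; payment $901.83; balance $3,607.33
Payment period 9: opening $3,607.33; interest $101.00 → $3,708.33; payment $927.08; balance $2,781.25
Payment period 10: opening $2,781.25; interest $77.87 → $2,859.12; payment $953.04; balance $1,906.08
Payment period 11: opening $1,906.08; interest $53.37 → $1,959.45; payment $979.72; balance $979.73
Payment period 12: opening $979.73; interest $27.43 → $1,007.16; payment $1,007.16; balance $0.00
Total interest: $242.95 + $228.94 + $213.95 + $197.95 + $180.88 + $162.70 + $143.36 + $122.81 + $101.00 + $77.87 + $53.37 + $27.43 = $1,753.21

$1,753.21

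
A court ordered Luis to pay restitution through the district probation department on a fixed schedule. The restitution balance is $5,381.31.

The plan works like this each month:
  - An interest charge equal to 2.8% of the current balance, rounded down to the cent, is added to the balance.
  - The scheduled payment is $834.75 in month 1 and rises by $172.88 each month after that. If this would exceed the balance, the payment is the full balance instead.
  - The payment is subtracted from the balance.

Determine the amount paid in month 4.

$1,353.39

Month 1: $5,381.31 +$150.67 interest = $5,531.98; pay $834.75 → $4,697.23
Month 2: $4,697.23 +$131.52 interest = $4,828.75; pay $1,007.63 → $3,821.12
Month 3: $3,821.12 +$106.99 interest = $3,928.11; pay $1,180.51 → $2,747.60
Month 4: $2,747.60 +$76.93 interest = $2,824.53; pay $1,353.39 → $1,471.14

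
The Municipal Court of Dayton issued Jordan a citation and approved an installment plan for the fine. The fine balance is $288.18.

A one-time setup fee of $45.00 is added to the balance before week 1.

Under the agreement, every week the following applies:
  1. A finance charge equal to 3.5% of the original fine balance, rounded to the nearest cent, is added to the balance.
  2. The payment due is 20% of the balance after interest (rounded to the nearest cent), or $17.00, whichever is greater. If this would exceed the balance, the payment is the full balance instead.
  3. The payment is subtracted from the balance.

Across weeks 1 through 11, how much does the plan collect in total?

Week 1: opening $333.18; interest $10.09 → $343.27; payment $68.65; balance $274.62
Week 2: opening $274.62; interest $10.09 → $284.71; payment $56.94; balance $227.77
Week 3: opening $227.77; interest $10.09 → $237.86; payment $47.57; balance $190.29
Week 4: opening $190.29; interest $10.09 → $200.38; payment $40.08; balance $160.30
Week 5: opening $160.30; interest $10.09 → $170.39; payment $34.08; balance $136.31
Week 6: opening $136.31; interest $10.09 → $146.40; payment $29.28; balance $117.12
Week 7: opening $117.12; interest $10.09 → $127.21; payment $25.44; balance $101.77
Week 8: opening $101.77; interest $10.09 → $111.86; payment $22.37; balance $89.49
Week 9: opening $89.49; interest $10.09 → $99.58; payment $19.92; balance $79.66
Week 10: opening $79.66; interest $10.09 → $89.75; payment $17.95; balance $71.80
Week 11: opening $71.80; interest $10.09 → $81.89; payment $17.00; balance $64.89
Total paid: $379.28

$379.28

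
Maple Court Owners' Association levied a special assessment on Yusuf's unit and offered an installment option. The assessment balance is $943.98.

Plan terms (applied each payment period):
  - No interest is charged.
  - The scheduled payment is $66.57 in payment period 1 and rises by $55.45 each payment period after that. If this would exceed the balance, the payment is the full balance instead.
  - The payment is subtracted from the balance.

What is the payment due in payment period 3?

# | Opening | Payment | End bal
1 | $943.98 | $66.57 | $877.41
2 | $877.41 | $122.02 | $755.39
3 | $755.39 | $177.47 | $577.92

$177.47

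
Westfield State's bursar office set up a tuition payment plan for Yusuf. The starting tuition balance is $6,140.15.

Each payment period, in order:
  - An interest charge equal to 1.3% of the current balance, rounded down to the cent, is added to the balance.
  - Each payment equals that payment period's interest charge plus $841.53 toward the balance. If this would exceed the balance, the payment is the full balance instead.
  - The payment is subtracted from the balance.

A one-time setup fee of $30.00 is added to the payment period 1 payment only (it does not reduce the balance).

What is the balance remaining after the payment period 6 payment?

# | Opening | Interest | Payment | Fee | End bal
1 | $6,140.15 | $79.82 | $921.35 | $30.00 | $5,298.62
2 | $5,298.62 | $68.88 | $910.41 | — | $4,457.09
3 | $4,457.09 | $57.94 | $899.47 | — | $3,615.56
4 | $3,615.56 | $47.00 | $888.53 | — | $2,774.03
5 | $2,774.03 | $36.06 | $877.59 | — | $1,932.50
6 | $1,932.50 | $25.12 | $866.65 | — | $1,090.97

$1,090.97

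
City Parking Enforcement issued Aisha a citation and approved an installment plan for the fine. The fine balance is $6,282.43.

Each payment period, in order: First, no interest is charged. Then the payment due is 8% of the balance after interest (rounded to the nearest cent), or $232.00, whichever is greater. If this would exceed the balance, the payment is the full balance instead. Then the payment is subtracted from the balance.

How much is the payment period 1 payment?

$502.59

# | Opening | Payment | End bal
1 | $6,282.43 | $502.59 | $5,779.84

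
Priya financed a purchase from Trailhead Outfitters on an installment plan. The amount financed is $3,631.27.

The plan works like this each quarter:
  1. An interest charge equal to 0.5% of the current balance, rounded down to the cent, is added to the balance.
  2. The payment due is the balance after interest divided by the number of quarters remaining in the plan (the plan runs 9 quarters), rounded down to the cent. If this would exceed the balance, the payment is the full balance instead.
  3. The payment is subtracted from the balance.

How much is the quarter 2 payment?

$407.51

# | Opening | Interest | Payment | End bal
1 | $3,631.27 | $18.15 | $405.49 | $3,243.93
2 | $3,243.93 | $16.21 | $407.51 | $2,852.63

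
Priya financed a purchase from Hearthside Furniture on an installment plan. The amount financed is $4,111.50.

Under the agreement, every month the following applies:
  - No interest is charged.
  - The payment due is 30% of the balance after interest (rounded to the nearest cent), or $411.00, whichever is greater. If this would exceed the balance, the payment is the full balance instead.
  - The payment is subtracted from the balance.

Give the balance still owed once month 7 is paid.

$0.00

# | Opening | Payment | End bal
1 | $4,111.50 | $1,233.45 | $2,878.05
2 | $2,878.05 | $863.42 | $2,014.63
3 | $2,014.63 | $604.39 | $1,410.24
4 | $1,410.24 | $423.07 | $987.17
5 | $987.17 | $411.00 | $576.17
6 | $576.17 | $411.00 | $165.17
7 | $165.17 | $165.17 | $0.00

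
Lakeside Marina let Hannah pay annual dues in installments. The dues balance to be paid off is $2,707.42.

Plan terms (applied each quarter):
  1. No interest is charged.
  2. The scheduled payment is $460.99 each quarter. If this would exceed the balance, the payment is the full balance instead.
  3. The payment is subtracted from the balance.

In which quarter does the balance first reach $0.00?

# | Opening | Payment | End bal
1 | $2,707.42 | $460.99 | $2,246.43
2 | $2,246.43 | $460.99 | $1,785.44
3 | $1,785.44 | $460.99 | $1,324.45
4 | $1,324.45 | $460.99 | $863.46
5 | $863.46 | $460.99 | $402.47
6 | $402.47 | $402.47 | $0.00
Balance reaches $0.00 in quarter 6.

6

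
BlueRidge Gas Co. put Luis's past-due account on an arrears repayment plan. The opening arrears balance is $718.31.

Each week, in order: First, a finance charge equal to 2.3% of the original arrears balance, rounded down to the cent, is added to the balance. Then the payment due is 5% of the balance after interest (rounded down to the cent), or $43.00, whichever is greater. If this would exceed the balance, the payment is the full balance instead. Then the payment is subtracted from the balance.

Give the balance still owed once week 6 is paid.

Week 1: $718.31 +$16.52 interest = $734.83; pay $43.00 → $691.83
Week 2: $691.83 +$16.52 interest = $708.35; pay $43.00 → $665.35
Week 3: $665.35 +$16.52 interest = $681.87; pay $43.00 → $638.87
Week 4: $638.87 +$16.52 interest = $655.39; pay $43.00 → $612.39
Week 5: $612.39 +$16.52 interest = $628.91; pay $43.00 → $585.91
Week 6: $585.91 +$16.52 interest = $602.43; pay $43.00 → $559.43

$559.43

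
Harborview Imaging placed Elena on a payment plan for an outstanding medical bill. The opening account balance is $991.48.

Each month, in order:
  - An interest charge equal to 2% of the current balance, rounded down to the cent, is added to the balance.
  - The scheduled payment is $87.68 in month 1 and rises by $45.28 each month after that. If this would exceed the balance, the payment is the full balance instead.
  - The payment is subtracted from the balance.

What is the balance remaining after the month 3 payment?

$647.07

Month 1: opening $991.48; interest $19.82 → $1,011.30; payment $87.68; balance $923.62
Month 2: opening $923.62; interest $18.47 → $942.09; payment $132.96; balance $809.13
Month 3: opening $809.13; interest $16.18 → $825.31; payment $178.24; balance $647.07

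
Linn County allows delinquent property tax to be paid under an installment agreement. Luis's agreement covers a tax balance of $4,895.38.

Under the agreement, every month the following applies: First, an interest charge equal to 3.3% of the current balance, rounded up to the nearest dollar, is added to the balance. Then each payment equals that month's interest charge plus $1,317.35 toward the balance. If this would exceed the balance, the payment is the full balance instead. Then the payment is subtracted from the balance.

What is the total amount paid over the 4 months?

# | Opening | Interest | Payment | End bal
1 | $4,895.38 | $162.00 | $1,479.35 | $3,578.03
2 | $3,578.03 | $119.00 | $1,436.35 | $2,260.68
3 | $2,260.68 | $75.00 | $1,392.35 | $943.33
4 | $943.33 | $32.00 | $975.33 | $0.00
Total paid: $5,283.38

$5,283.38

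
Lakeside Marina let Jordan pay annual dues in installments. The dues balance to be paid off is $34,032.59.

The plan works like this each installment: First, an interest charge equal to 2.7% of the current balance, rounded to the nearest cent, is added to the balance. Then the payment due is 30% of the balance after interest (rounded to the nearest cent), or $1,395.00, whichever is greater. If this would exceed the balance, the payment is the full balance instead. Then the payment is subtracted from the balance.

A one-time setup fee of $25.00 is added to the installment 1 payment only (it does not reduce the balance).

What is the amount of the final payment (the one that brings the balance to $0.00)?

Installment 1: $34,032.59 +$918.88 interest = $34,951.47; pay $10,485.44 (+ $25.00 fee) → $24,466.03
Installment 2: $24,466.03 +$660.58 interest = $25,126.61; pay $7,537.98 → $17,588.63
Installment 3: $17,588.63 +$474.89 interest = $18,063.52; pay $5,419.06 → $12,644.46
Installment 4: $12,644.46 +$341.40 interest = $12,985.86; pay $3,895.76 → $9,090.10
Installment 5: $9,090.10 +$245.43 interest = $9,335.53; pay $2,800.66 → $6,534.87
Installment 6: $6,534.87 +$176.44 interest = $6,711.31; pay $2,013.39 → $4,697.92
Installment 7: $4,697.92 +$126.84 interest = $4,824.76; pay $1,447.43 → $3,377.33
Installment 8: $3,377.33 +$91.19 interest = $3,468.52; pay $1,395.00 → $2,073.52
Installment 9: $2,073.52 +$55.99 interest = $2,129.51; pay $1,395.00 → $734.51
Installment 10: $734.51 +$19.83 interest = $754.34; pay $754.34 → $0.00

$754.34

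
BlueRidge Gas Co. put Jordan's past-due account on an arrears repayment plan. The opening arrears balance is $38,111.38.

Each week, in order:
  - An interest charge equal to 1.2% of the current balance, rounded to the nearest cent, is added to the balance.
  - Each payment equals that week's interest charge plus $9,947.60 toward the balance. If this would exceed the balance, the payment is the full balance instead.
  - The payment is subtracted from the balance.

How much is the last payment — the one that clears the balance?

$8,367.80

Week 1: $38,111.38 +$457.34 interest = $38,568.72; pay $10,404.94 → $28,163.78
Week 2: $28,163.78 +$337.97 interest = $28,501.75; pay $10,285.57 → $18,216.18
Week 3: $18,216.18 +$218.59 interest = $18,434.77; pay $10,166.19 → $8,268.58
Week 4: $8,268.58 +$99.22 interest = $8,367.80; pay $8,367.80 → $0.00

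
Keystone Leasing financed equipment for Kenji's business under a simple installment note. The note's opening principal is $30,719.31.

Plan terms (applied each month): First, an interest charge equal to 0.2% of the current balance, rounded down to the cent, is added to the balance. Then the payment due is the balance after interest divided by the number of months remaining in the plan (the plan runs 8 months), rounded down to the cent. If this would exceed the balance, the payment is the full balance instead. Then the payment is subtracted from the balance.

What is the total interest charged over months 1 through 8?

$277.73

Month 1: opening $30,719.31; interest $61.43 → $30,780.74; payment $3,847.59; balance $26,933.15
Month 2: opening $26,933.15; interest $53.86 → $26,987.01; payment $3,855.28; balance $23,131.73
Month 3: opening $23,131.73; interest $46.26 → $23,177.99; payment $3,862.99; balance $19,315.00
Month 4: opening $19,315.00; interest $38.63 → $19,353.63; payment $3,870.72; balance $15,482.91
Month 5: opening $15,482.91; interest $30.96 → $15,513.87; payment $3,878.46; balance $11,635.41
Month 6: opening $11,635.41; interest $23.27 → $11,658.68; payment $3,886.22; balance $7,772.46
Month 7: opening $7,772.46; interest $15.54 → $7,788.00; payment $3,894.00; balance $3,894.00
Month 8: opening $3,894.00; interest $7.78 → $3,901.78; payment $3,901.78; balance $0.00
Total interest: $61.43 + $53.86 + $46.26 + $38.63 + $30.96 + $23.27 + $15.54 + $7.78 = $277.73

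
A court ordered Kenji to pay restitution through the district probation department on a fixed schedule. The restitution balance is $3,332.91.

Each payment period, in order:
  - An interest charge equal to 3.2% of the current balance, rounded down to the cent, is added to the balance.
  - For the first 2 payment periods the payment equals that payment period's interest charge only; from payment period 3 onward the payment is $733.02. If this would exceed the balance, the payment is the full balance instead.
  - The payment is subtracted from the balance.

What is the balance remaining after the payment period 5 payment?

$1,393.02

Payment period 1: opening $3,332.91; interest $106.65 → $3,439.56; payment $106.65; balance $3,332.91
Payment period 2: opening $3,332.91; interest $106.65 → $3,439.56; payment $106.65; balance $3,332.91
Payment period 3: opening $3,332.91; interest $106.65 → $3,439.56; payment $733.02; balance $2,706.54
Payment period 4: opening $2,706.54; interest $86.60 → $2,793.14; payment $733.02; balance $2,060.12
Payment period 5: opening $2,060.12; interest $65.92 → $2,126.04; payment $733.02; balance $1,393.02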